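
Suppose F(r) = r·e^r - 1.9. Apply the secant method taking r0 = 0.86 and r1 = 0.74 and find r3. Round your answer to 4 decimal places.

0.8293

F(0.86) = 0.132318, F(0.74) = -0.349008
r2 = 0.740000 − (-0.349008)·(0.740000 − 0.860000) / (-0.349008 − 0.132318) = 0.740000 − (0.041881)/(-0.481326) = 0.827012
F(0.827012) = -0.009058
r3 = 0.827012 − (-0.009058)·(0.827012 − 0.740000) / (-0.009058 − (-0.349008)) = 0.827012 − (-0.000788)/(0.339949) = 0.829330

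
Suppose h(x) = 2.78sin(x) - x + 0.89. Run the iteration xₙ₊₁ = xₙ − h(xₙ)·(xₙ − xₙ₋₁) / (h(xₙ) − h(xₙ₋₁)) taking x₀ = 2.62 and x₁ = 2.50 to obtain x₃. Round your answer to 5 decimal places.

h(2.62) = -0.3448326, h(2.50) = 0.0537526
x₂ = 2.5000000 − 0.0537526·(2.5000000 − 2.6200000) / (0.0537526 − (-0.3448326)) = 2.5000000 − (-0.0064503)/(0.3985852) = 2.5161830
h(2.5161830) = 0.0013108
x₃ = 2.5161830 − 0.0013108·(2.5161830 − 2.5000000) / (0.0013108 − 0.0537526) = 2.5161830 − (0.0000212)/(-0.0524417) = 2.5165875

2.51659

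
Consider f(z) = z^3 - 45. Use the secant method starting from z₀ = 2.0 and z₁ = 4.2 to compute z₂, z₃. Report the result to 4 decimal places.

f(2.0) = -37.000000, f(4.2) = 29.088000
z₂ = 4.200000 − 29.088000·(4.200000 − 2.000000) / (29.088000 − (-37.000000)) = 4.200000 − (63.993600)/(66.088000) = 3.231691
f(3.231691) = -11.248777
z₃ = 3.231691 − (-11.248777)·(3.231691 − 4.200000) / (-11.248777 − 29.088000) = 3.231691 − (10.892291)/(-40.336777) = 3.501725

3.2317, 3.5017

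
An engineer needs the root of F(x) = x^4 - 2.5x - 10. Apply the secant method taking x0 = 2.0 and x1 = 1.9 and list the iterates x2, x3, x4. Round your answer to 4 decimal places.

F(2.0) = 1.000000, F(1.9) = -1.717900
x2 = 1.900000 − (-1.717900)·(1.900000 − 2.000000) / (-1.717900 − 1.000000) = 1.900000 − (0.171790)/(-2.717900) = 1.963207
F(1.963207) = -0.053304
x3 = 1.963207 − (-0.053304)·(1.963207 − 1.900000) / (-0.053304 − (-1.717900)) = 1.963207 − (-0.003369)/(1.664596) = 1.965231
F(1.965231) = 0.002990
x4 = 1.965231 − 0.002990·(1.965231 − 1.963207) / (0.002990 − (-0.053304)) = 1.965231 − (0.000006)/(0.056294) = 1.965123

1.9632, 1.9652, 1.9651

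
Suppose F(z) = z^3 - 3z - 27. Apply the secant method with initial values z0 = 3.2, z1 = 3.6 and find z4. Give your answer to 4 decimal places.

F(3.2) = -3.832000, F(3.6) = 8.856000
z2 = 3.600000 − 8.856000·(3.600000 − 3.200000) / (8.856000 − (-3.832000)) = 3.600000 − (3.542400)/(12.688000) = 3.320807
F(3.320807) = -0.341359
z3 = 3.320807 − (-0.341359)·(3.320807 − 3.600000) / (-0.341359 − 8.856000) = 3.320807 − (0.095305)/(-9.197359) = 3.331169
F(3.331169) = -0.028559
z4 = 3.331169 − (-0.028559)·(3.331169 − 3.320807) / (-0.028559 − (-0.341359)) = 3.331169 − (-0.000296)/(0.312801) = 3.332115

3.3321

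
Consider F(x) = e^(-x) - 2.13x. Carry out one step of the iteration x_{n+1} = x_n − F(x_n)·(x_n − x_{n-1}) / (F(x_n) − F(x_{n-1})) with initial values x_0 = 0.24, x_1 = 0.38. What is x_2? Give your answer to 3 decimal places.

F(0.24) = 0.27543, F(0.38) = -0.12554
x_2 = 0.38000 − (-0.12554)·(0.38000 − 0.24000) / (-0.12554 − 0.27543) = 0.38000 − (-0.01758)/(-0.40097) = 0.33617

0.336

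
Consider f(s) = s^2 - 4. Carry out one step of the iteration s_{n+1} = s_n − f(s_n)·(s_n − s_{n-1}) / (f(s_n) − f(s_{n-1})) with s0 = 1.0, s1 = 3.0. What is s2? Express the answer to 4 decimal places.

1.7500

f(1.0) = -3.000000, f(3.0) = 5.000000
s2 = 3.000000 − 5.000000·(3.000000 − 1.000000) / (5.000000 − (-3.000000)) = 3.000000 − (10.000000)/(8.000000) = 1.750000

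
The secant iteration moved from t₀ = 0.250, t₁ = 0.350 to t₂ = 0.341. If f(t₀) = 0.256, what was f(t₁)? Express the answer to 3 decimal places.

The secant line through (0.250, 0.256) and (0.350, f(t₁)) crosses zero at t₂ = 0.341.
So (0.250, 0.256), (0.350, f(t₁)), (0.341, 0) are collinear:
f(t₁) = 0.256 · (0.350 − 0.341) / (0.250 − 0.341) = 0.256 · (0.00900)/(-0.09100) = -0.02532

-0.025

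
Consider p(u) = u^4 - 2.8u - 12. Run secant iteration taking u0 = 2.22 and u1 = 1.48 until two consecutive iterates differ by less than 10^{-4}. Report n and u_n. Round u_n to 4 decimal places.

n = 7, u_n = 2.0525

p(2.22) = 6.073127, p(1.48) = -11.346148
u2 = 1.480000 − (-11.346148)·(-0.740000)/(-17.419274) = 1.962003;  |Δ| = 0.482003
p(1.962003) = -2.675288
u3 = 1.962003 − (-2.675288)·(0.482003)/(8.670860) = 2.110720;  |Δ| = 0.148716
p(2.110720) = 1.938235
u4 = 2.110720 − 1.938235·(0.148716)/(4.613522) = 2.048241;  |Δ| = 0.062479
p(2.048241) = -0.134609
u5 = 2.048241 − (-0.134609)·(-0.062479)/(-2.072843) = 2.052298;  |Δ| = 0.004057
p(2.052298) = -0.006097
u6 = 2.052298 − (-0.006097)·(0.004057)/(0.128512) = 2.052491;  |Δ| = 0.000192
p(2.052491) = 0.000021
u7 = 2.052491 − 0.000021·(0.000192)/(0.006117) = 2.052490;  |Δ| = 0.000001
|u7 − u6| = 0.000001 < 10^{-4}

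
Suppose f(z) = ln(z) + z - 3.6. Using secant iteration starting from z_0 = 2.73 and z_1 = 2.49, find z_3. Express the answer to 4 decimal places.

2.6322

f(2.73) = 0.134302, f(2.49) = -0.197717
z_2 = 2.490000 − (-0.197717)·(2.490000 − 2.730000) / (-0.197717 − 0.134302) = 2.490000 − (0.047452)/(-0.332019) = 2.632920
f(2.632920) = 0.001014
z_3 = 2.632920 − 0.001014·(2.632920 − 2.490000) / (0.001014 − (-0.197717)) = 2.632920 − (0.000145)/(0.198731) = 2.632191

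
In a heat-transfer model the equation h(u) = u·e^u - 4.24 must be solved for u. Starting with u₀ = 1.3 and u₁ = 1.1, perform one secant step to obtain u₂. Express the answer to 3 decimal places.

h(1.3) = 0.53009, h(1.1) = -0.93542
u₂ = 1.10000 − (-0.93542)·(1.10000 − 1.30000) / (-0.93542 − 0.53009) = 1.10000 − (0.18708)/(-1.46550) = 1.22766

1.228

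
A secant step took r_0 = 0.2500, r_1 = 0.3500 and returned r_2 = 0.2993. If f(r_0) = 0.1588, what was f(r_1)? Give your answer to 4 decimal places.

-0.1633

The secant line through (0.2500, 0.1588) and (0.3500, f(r_1)) crosses zero at r_2 = 0.2993.
So (0.2500, 0.1588), (0.3500, f(r_1)), (0.2993, 0) are collinear:
f(r_1) = 0.1588 · (0.3500 − 0.2993) / (0.2500 − 0.2993) = 0.1588 · (0.050700)/(-0.049300) = -0.163310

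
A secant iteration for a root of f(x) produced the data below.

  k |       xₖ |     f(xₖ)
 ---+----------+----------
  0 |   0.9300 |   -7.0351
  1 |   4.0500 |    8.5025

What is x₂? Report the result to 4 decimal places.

2.3427

x₂ = 4.0500 − 8.5025·(4.0500 − 0.9300) / (8.5025 − (-7.0351))
   = 4.0500 − (26.527800)/(15.537600) = 2.342671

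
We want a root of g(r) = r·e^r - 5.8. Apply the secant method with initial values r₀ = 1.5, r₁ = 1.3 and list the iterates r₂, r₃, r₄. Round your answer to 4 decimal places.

1.4055, 1.4131, 1.4125

g(1.5) = 0.922534, g(1.3) = -1.029914
r₂ = 1.300000 − (-1.029914)·(1.300000 − 1.500000) / (-1.029914 − 0.922534) = 1.300000 − (0.205983)/(-1.952448) = 1.405500
g(1.405500) = -0.068984
r₃ = 1.405500 − (-0.068984)·(1.405500 − 1.300000) / (-0.068984 − (-1.029914)) = 1.405500 − (-0.007278)/(0.960930) = 1.413074
g(1.413074) = 0.005703
r₄ = 1.413074 − 0.005703·(1.413074 − 1.405500) / (0.005703 − (-0.068984)) = 1.413074 − (0.000043)/(0.074687) = 1.412495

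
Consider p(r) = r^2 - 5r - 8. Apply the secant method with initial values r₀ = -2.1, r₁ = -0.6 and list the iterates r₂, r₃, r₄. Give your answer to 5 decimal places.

-1.20260, -1.28209, -1.27485

p(-2.1) = 6.9100000, p(-0.6) = -4.6400000
r₂ = -0.6000000 − (-4.6400000)·(-0.6000000 − (-2.1000000)) / (-4.6400000 − 6.9100000) = -0.6000000 − (-6.9600000)/(-11.5500000) = -1.2025974
p(-1.2025974) = -0.5407725
r₃ = -1.2025974 − (-0.5407725)·(-1.2025974 − (-0.6000000)) / (-0.5407725 − (-4.6400000)) = -1.2025974 − (0.3258681)/(4.0992275) = -1.2820924
p(-1.2820924) = 0.0542229
r₄ = -1.2820924 − 0.0542229·(-1.2820924 − (-1.2025974)) / (0.0542229 − (-0.5407725)) = -1.2820924 − (-0.0043105)/(0.5949954) = -1.2748479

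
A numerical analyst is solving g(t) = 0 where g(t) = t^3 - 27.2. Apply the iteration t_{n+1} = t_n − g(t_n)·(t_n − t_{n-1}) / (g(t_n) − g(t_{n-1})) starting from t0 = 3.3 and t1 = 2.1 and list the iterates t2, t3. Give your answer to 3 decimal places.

g(3.3) = 8.73700, g(2.1) = -17.93900
t2 = 2.10000 − (-17.93900)·(2.10000 − 3.30000) / (-17.93900 − 8.73700) = 2.10000 − (21.52680)/(-26.67600) = 2.90697
g(2.90697) = -2.63466
t3 = 2.90697 − (-2.63466)·(2.90697 − 2.10000) / (-2.63466 − (-17.93900)) = 2.90697 − (-2.12610)/(15.30434) = 3.04589

2.907, 3.046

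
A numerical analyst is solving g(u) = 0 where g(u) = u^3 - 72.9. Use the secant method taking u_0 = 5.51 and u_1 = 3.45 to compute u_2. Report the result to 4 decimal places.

g(5.51) = 94.384151, g(3.45) = -31.836375
u_2 = 3.450000 − (-31.836375)·(3.450000 − 5.510000) / (-31.836375 − 94.384151) = 3.450000 − (65.582932)/(-126.220526) = 3.969590

3.9696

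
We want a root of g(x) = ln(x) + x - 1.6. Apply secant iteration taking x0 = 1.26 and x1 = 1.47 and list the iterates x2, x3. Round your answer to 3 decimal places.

g(1.26) = -0.10889, g(1.47) = 0.25526
x2 = 1.47000 − 0.25526·(1.47000 − 1.26000) / (0.25526 − (-0.10889)) = 1.47000 − (0.05361)/(0.36415) = 1.32279
g(1.32279) = 0.00254
x3 = 1.32279 − 0.00254·(1.32279 − 1.47000) / (0.00254 − 0.25526) = 1.32279 − (-0.00037)/(-0.25272) = 1.32131

1.323, 1.321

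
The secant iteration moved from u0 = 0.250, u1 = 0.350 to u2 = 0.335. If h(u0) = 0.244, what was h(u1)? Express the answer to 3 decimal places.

-0.043

The secant line through (0.250, 0.244) and (0.350, h(u1)) crosses zero at u2 = 0.335.
So (0.250, 0.244), (0.350, h(u1)), (0.335, 0) are collinear:
h(u1) = 0.244 · (0.350 − 0.335) / (0.250 − 0.335) = 0.244 · (0.01500)/(-0.08500) = -0.04306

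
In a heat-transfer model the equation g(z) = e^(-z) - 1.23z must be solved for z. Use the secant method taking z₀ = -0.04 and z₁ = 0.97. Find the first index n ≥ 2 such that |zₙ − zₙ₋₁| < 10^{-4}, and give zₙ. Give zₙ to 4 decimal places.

g(-0.04) = 1.090011, g(0.97) = -0.814017
z₂ = 0.970000 − (-0.814017)·(1.010000)/(-1.904028) = 0.538201;  |Δ| = 0.431799
g(0.538201) = -0.078190
z₃ = 0.538201 − (-0.078190)·(-0.431799)/(0.735827) = 0.492318;  |Δ| = 0.045883
g(0.492318) = 0.005657
z₄ = 0.492318 − 0.005657·(-0.045883)/(0.083847) = 0.495414;  |Δ| = 0.003096
g(0.495414) = -0.000040
z₅ = 0.495414 − (-0.000040)·(0.003096)/(-0.005697) = 0.495392;  |Δ| = 0.000022
|z₅ − z₄| = 0.000022 < 10^{-4}

n = 5, zₙ = 0.4954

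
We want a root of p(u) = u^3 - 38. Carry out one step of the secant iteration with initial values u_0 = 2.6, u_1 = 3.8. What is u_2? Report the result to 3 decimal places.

p(2.6) = -20.42400, p(3.8) = 16.87200
u_2 = 3.80000 − 16.87200·(3.80000 − 2.60000) / (16.87200 − (-20.42400)) = 3.80000 − (20.24640)/(37.29600) = 3.25714

3.257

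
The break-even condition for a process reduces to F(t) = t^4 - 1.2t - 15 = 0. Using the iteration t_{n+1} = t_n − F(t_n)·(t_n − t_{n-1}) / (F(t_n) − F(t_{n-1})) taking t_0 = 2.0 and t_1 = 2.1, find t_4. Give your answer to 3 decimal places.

2.044

F(2.0) = -1.40000, F(2.1) = 1.92810
t_2 = 2.10000 − 1.92810·(2.10000 − 2.00000) / (1.92810 − (-1.40000)) = 2.10000 − (0.19281)/(3.32810) = 2.04207
F(2.04207) = -0.06130
t_3 = 2.04207 − (-0.06130)·(2.04207 − 2.10000) / (-0.06130 − 1.92810) = 2.04207 − (0.00355)/(-1.98940) = 2.04385
F(2.04385) = -0.00256
t_4 = 2.04385 − (-0.00256)·(2.04385 − 2.04207) / (-0.00256 − (-0.06130)) = 2.04385 − (0.00000)/(0.05874) = 2.04393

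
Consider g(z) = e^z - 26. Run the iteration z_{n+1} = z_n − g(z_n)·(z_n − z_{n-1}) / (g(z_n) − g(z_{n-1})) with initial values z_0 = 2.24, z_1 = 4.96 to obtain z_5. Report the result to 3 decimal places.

3.216

g(2.24) = -16.60667, g(4.96) = 116.59380
z_2 = 4.96000 − 116.59380·(4.96000 − 2.24000) / (116.59380 − (-16.60667)) = 4.96000 − (317.13512)/(133.20046) = 2.57911
g(2.57911) = -12.81455
z_3 = 2.57911 − (-12.81455)·(2.57911 − 4.96000) / (-12.81455 − 116.59380) = 2.57911 − (30.50998)/(-129.40835) = 2.81488
g(2.81488) = -9.30884
z_4 = 2.81488 − (-9.30884)·(2.81488 − 2.57911) / (-9.30884 − (-12.81455)) = 2.81488 − (-2.19470)/(3.50571) = 3.44092
g(3.44092) = 5.21552
z_5 = 3.44092 − 5.21552·(3.44092 − 2.81488) / (5.21552 − (-9.30884)) = 3.44092 − (3.26511)/(14.52436) = 3.21611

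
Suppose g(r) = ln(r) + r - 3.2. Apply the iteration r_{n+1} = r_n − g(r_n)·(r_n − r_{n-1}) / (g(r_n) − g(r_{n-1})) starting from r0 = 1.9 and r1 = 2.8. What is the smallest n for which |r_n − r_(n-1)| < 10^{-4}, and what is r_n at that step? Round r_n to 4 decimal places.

g(1.9) = -0.658146, g(2.8) = 0.629619
r2 = 2.800000 − 0.629619·(0.900000)/(1.287766) = 2.359968;  |Δ| = 0.440032
g(2.359968) = 0.018617
r3 = 2.359968 − 0.018617·(-0.440032)/(-0.611003) = 2.346561;  |Δ| = 0.013407
g(2.346561) = -0.000488
r4 = 2.346561 − (-0.000488)·(-0.013407)/(-0.019105) = 2.346904;  |Δ| = 0.000342
g(2.346904) = 0.000000
r5 = 2.346904 − 0.000000·(0.000342)/(0.000488) = 2.346903;  |Δ| = 0.000000
|r5 − r4| = 0.000000 < 10^{-4}

n = 5, r_n = 2.3469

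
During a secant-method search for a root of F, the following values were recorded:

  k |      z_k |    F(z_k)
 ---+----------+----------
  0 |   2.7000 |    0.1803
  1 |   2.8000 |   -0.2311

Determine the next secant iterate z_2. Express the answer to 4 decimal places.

z_2 = 2.8000 − (-0.2311)·(2.8000 − 2.7000) / (-0.2311 − 0.1803)
   = 2.8000 − (-0.023110)/(-0.411400) = 2.743826

2.7438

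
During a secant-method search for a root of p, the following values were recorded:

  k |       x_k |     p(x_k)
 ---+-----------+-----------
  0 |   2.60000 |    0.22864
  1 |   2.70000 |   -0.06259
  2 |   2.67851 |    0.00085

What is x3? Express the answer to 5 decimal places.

2.67880

x3 = 2.67851 − 0.00085·(2.67851 − 2.70000) / (0.00085 − (-0.06259))
   = 2.67851 − (-0.0000183)/(0.0634400) = 2.6787979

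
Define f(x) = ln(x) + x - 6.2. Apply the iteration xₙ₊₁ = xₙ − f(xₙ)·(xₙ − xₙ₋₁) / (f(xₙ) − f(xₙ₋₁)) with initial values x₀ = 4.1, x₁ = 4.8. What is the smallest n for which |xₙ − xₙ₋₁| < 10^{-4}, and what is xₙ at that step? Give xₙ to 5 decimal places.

f(4.1) = -0.6890130, f(4.8) = 0.1686159
x₂ = 4.8000000 − 0.1686159·(0.7000000)/(0.8576289) = 4.6623750;  |Δ| = 0.1376250
f(4.6623750) = 0.0019000
x₃ = 4.6623750 − 0.0019000·(-0.1376250)/(-0.1667159) = 4.6608066;  |Δ| = 0.0015685
f(4.6608066) = -0.0000049
x₄ = 4.6608066 − (-0.0000049)·(-0.0015685)/(-0.0019050) = 4.6608106;  |Δ| = 0.0000041
|x₄ − x₃| = 0.0000041 < 10^{-4}

n = 4, xₙ = 4.66081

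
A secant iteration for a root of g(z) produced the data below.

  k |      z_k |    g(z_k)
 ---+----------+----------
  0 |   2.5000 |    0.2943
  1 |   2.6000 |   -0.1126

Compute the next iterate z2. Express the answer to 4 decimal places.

z2 = 2.6000 − (-0.1126)·(2.6000 − 2.5000) / (-0.1126 − 0.2943)
   = 2.6000 − (-0.011260)/(-0.406900) = 2.572327

2.5723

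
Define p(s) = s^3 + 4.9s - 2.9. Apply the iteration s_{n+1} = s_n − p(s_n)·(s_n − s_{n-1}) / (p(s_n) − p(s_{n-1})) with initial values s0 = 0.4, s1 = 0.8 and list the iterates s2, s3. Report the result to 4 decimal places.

p(0.4) = -0.876000, p(0.8) = 1.532000
s2 = 0.800000 − 1.532000·(0.800000 − 0.400000) / (1.532000 − (-0.876000)) = 0.800000 − (0.612800)/(2.408000) = 0.545515
p(0.545515) = -0.064639
s3 = 0.545515 − (-0.064639)·(0.545515 − 0.800000) / (-0.064639 − 1.532000) = 0.545515 − (0.016450)/(-1.596639) = 0.555818

0.5455, 0.5558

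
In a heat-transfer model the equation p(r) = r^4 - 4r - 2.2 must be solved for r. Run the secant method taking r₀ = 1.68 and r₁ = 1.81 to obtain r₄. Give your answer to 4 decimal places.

1.7396

p(1.68) = -0.954058, p(1.81) = 1.292831
r₂ = 1.810000 − 1.292831·(1.810000 − 1.680000) / (1.292831 − (-0.954058)) = 1.810000 − (0.168068)/(2.246889) = 1.735200
p(1.735200) = -0.075172
r₃ = 1.735200 − (-0.075172)·(1.735200 − 1.810000) / (-0.075172 − 1.292831) = 1.735200 − (0.005623)/(-1.368003) = 1.739310
p(1.739310) = -0.005410
r₄ = 1.739310 − (-0.005410)·(1.739310 − 1.735200) / (-0.005410 − (-0.075172)) = 1.739310 − (-0.000022)/(0.069762) = 1.739629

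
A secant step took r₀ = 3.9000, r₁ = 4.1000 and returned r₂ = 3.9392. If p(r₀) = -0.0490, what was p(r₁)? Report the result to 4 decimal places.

0.2010

The secant line through (3.9000, -0.0490) and (4.1000, p(r₁)) crosses zero at r₂ = 3.9392.
So (3.9000, -0.0490), (4.1000, p(r₁)), (3.9392, 0) are collinear:
p(r₁) = -0.0490 · (4.1000 − 3.9392) / (3.9000 − 3.9392) = -0.0490 · (0.160800)/(-0.039200) = 0.201000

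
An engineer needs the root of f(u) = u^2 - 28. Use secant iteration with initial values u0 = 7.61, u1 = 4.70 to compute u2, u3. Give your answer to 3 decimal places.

f(7.61) = 29.91210, f(4.70) = -5.91000
u2 = 4.70000 − (-5.91000)·(4.70000 − 7.61000) / (-5.91000 − 29.91210) = 4.70000 − (17.19810)/(-35.82210) = 5.18010
f(5.18010) = -1.16659
u3 = 5.18010 − (-1.16659)·(5.18010 − 4.70000) / (-1.16659 − (-5.91000)) = 5.18010 − (-0.56008)/(4.74341) = 5.29817

5.180, 5.298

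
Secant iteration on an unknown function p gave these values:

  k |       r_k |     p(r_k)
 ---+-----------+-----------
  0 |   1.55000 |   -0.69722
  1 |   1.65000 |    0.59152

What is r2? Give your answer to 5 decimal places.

1.60410

r2 = 1.65000 − 0.59152·(1.65000 − 1.55000) / (0.59152 − (-0.69722))
   = 1.65000 − (0.0591520)/(1.2887400) = 1.6041009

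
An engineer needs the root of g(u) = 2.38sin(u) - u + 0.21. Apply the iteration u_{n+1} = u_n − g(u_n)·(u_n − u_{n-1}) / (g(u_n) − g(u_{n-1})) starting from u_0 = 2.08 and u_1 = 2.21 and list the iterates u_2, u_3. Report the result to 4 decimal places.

g(2.08) = 0.208056, g(2.21) = -0.089881
u_2 = 2.210000 − (-0.089881)·(2.210000 − 2.080000) / (-0.089881 − 0.208056) = 2.210000 − (-0.011685)/(-0.297937) = 2.170782
g(2.170782) = 0.003536
u_3 = 2.170782 − 0.003536·(2.170782 − 2.210000) / (0.003536 − (-0.089881)) = 2.170782 − (-0.000139)/(0.093417) = 2.172266

2.1708, 2.1723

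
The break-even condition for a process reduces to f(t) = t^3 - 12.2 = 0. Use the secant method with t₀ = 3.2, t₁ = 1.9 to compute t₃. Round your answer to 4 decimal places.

f(3.2) = 20.568000, f(1.9) = -5.341000
t₂ = 1.900000 − (-5.341000)·(1.900000 − 3.200000) / (-5.341000 − 20.568000) = 1.900000 − (6.943300)/(-25.909000) = 2.167988
f(2.167988) = -2.010084
t₃ = 2.167988 − (-2.010084)·(2.167988 − 1.900000) / (-2.010084 − (-5.341000)) = 2.167988 − (-0.538678)/(3.330916) = 2.329709

2.3297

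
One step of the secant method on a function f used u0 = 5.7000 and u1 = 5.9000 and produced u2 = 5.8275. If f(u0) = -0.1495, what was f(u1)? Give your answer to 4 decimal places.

The secant line through (5.7000, -0.1495) and (5.9000, f(u1)) crosses zero at u2 = 5.8275.
So (5.7000, -0.1495), (5.9000, f(u1)), (5.8275, 0) are collinear:
f(u1) = -0.1495 · (5.9000 − 5.8275) / (5.7000 − 5.8275) = -0.1495 · (0.072500)/(-0.127500) = 0.085010

0.0850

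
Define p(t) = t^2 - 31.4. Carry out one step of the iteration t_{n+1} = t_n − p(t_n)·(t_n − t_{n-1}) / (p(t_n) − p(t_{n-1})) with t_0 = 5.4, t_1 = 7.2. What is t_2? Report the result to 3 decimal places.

5.578

p(5.4) = -2.24000, p(7.2) = 20.44000
t_2 = 7.20000 − 20.44000·(7.20000 − 5.40000) / (20.44000 − (-2.24000)) = 7.20000 − (36.79200)/(22.68000) = 5.57778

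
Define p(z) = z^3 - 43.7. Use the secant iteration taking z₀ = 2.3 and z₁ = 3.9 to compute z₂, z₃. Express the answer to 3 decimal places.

3.370, 3.507

p(2.3) = -31.53300, p(3.9) = 15.61900
z₂ = 3.90000 − 15.61900·(3.90000 − 2.30000) / (15.61900 − (-31.53300)) = 3.90000 − (24.99040)/(47.15200) = 3.37000
p(3.37000) = -5.42713
z₃ = 3.37000 − (-5.42713)·(3.37000 − 3.90000) / (-5.42713 − 15.61900) = 3.37000 − (2.87636)/(-21.04613) = 3.50667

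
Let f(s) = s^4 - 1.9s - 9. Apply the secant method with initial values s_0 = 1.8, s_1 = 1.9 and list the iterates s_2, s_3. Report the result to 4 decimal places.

f(1.8) = -1.922400, f(1.9) = 0.422100
s_2 = 1.900000 − 0.422100·(1.900000 − 1.800000) / (0.422100 − (-1.922400)) = 1.900000 − (0.042210)/(2.344500) = 1.881996
f(1.881996) = -0.030669
s_3 = 1.881996 − (-0.030669)·(1.881996 − 1.900000) / (-0.030669 − 0.422100) = 1.881996 − (0.000552)/(-0.452769) = 1.883216

1.8820, 1.8832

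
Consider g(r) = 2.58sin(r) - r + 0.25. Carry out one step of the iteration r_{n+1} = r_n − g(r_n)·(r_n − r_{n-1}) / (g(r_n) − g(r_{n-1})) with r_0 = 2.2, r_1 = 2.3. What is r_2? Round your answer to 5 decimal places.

g(2.2) = 0.1359207, g(2.3) = -0.1260806
r_2 = 2.3000000 − (-0.1260806)·(2.3000000 − 2.2000000) / (-0.1260806 − 0.1359207) = 2.3000000 − (-0.0126081)/(-0.2620013) = 2.2518779

2.25188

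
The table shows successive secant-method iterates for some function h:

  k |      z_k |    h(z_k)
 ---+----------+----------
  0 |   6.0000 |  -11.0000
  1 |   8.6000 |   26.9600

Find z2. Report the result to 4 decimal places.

6.7534

z2 = 8.6000 − 26.9600·(8.6000 − 6.0000) / (26.9600 − (-11.0000))
   = 8.6000 − (70.096000)/(37.960000) = 6.753425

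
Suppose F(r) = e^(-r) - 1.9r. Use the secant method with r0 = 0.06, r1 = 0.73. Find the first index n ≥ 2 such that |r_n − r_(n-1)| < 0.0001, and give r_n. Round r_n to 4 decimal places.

F(0.06) = 0.827765, F(0.73) = -0.905091
r2 = 0.730000 − (-0.905091)·(0.670000)/(-1.732856) = 0.380051;  |Δ| = 0.349949
F(0.380051) = -0.038270
r3 = 0.380051 − (-0.038270)·(-0.349949)/(0.866821) = 0.364601;  |Δ| = 0.015450
F(0.364601) = 0.001733
r4 = 0.364601 − 0.001733·(-0.015450)/(0.040003) = 0.365270;  |Δ| = 0.000669
F(0.365270) = -0.000003
r5 = 0.365270 − (-0.000003)·(0.000669)/(-0.001736) = 0.365269;  |Δ| = 0.000001
|r5 − r4| = 0.000001 < 0.0001

n = 5, r_n = 0.3653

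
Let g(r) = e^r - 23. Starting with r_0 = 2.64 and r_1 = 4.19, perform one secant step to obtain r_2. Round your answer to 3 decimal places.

2.908

g(2.64) = -8.98680, g(4.19) = 43.02279
r_2 = 4.19000 − 43.02279·(4.19000 − 2.64000) / (43.02279 − (-8.98680)) = 4.19000 − (66.68533)/(52.00959) = 2.90783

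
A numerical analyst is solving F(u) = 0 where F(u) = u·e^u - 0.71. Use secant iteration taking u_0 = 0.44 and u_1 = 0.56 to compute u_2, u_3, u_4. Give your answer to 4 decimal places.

F(0.44) = -0.026809, F(0.56) = 0.270377
u_2 = 0.560000 − 0.270377·(0.560000 − 0.440000) / (0.270377 − (-0.026809)) = 0.560000 − (0.032445)/(0.297185) = 0.450825
F(0.450825) = -0.002382
u_3 = 0.450825 − (-0.002382)·(0.450825 − 0.560000) / (-0.002382 − 0.270377) = 0.450825 − (0.000260)/(-0.272759) = 0.451778
F(0.451778) = -0.000209
u_4 = 0.451778 − (-0.000209)·(0.451778 − 0.450825) / (-0.000209 − (-0.002382)) = 0.451778 − (0.000000)/(0.002173) = 0.451870

0.4508, 0.4518, 0.4519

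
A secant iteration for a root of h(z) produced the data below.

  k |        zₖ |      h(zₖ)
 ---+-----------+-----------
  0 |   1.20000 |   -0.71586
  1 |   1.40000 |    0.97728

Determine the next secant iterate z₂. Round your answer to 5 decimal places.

1.28456

z₂ = 1.40000 − 0.97728·(1.40000 − 1.20000) / (0.97728 − (-0.71586))
   = 1.40000 − (0.1954560)/(1.6931400) = 1.2845600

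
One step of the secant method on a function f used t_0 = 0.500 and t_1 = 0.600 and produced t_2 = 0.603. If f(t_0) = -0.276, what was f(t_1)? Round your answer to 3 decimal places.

-0.008

The secant line through (0.500, -0.276) and (0.600, f(t_1)) crosses zero at t_2 = 0.603.
So (0.500, -0.276), (0.600, f(t_1)), (0.603, 0) are collinear:
f(t_1) = -0.276 · (0.600 − 0.603) / (0.500 − 0.603) = -0.276 · (-0.00300)/(-0.10300) = -0.00804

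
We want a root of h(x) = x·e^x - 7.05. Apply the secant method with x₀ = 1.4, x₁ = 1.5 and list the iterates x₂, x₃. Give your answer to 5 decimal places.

1.53133, 1.52859

h(1.4) = -1.3727200, h(1.5) = -0.3274664
x₂ = 1.5000000 − (-0.3274664)·(1.5000000 − 1.4000000) / (-0.3274664 − (-1.3727200)) = 1.5000000 − (-0.0327466)/(1.0452537) = 1.5313289
h(1.5313289) = 0.0313517
x₃ = 1.5313289 − 0.0313517·(1.5313289 − 1.5000000) / (0.0313517 − (-0.3274664)) = 1.5313289 − (0.0009822)/(0.3588181) = 1.5285915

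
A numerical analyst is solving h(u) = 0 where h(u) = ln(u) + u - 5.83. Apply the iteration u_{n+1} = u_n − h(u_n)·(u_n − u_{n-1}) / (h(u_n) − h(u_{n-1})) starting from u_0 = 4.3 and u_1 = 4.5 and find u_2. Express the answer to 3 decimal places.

4.358

h(4.3) = -0.07138, h(4.5) = 0.17408
u_2 = 4.50000 − 0.17408·(4.50000 − 4.30000) / (0.17408 − (-0.07138)) = 4.50000 − (0.03482)/(0.24546) = 4.35816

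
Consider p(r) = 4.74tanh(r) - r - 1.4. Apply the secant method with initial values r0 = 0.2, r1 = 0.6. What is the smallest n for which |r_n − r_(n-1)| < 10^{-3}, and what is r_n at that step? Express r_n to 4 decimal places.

n = 5, r_n = 0.3997

p(0.2) = -0.664441, p(0.6) = 0.545615
r2 = 0.600000 − 0.545615·(0.400000)/(1.210056) = 0.419640;  |Δ| = 0.180360
p(0.419640) = 0.060372
r3 = 0.419640 − 0.060372·(-0.180360)/(-0.485243) = 0.397200;  |Δ| = 0.022440
p(0.397200) = -0.007610
r4 = 0.397200 − (-0.007610)·(-0.022440)/(-0.067981) = 0.399712;  |Δ| = 0.002512
p(0.399712) = 0.000078
r5 = 0.399712 − 0.000078·(0.002512)/(0.007687) = 0.399687;  |Δ| = 0.000025
|r5 − r4| = 0.000025 < 10^{-3}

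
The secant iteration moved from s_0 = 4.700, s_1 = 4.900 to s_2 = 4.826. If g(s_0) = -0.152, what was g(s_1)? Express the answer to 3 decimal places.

0.089

The secant line through (4.700, -0.152) and (4.900, g(s_1)) crosses zero at s_2 = 4.826.
So (4.700, -0.152), (4.900, g(s_1)), (4.826, 0) are collinear:
g(s_1) = -0.152 · (4.900 − 4.826) / (4.700 − 4.826) = -0.152 · (0.07400)/(-0.12600) = 0.08927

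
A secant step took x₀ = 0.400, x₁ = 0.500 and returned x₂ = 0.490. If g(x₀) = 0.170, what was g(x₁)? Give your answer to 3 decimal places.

-0.019

The secant line through (0.400, 0.170) and (0.500, g(x₁)) crosses zero at x₂ = 0.490.
So (0.400, 0.170), (0.500, g(x₁)), (0.490, 0) are collinear:
g(x₁) = 0.170 · (0.500 − 0.490) / (0.400 − 0.490) = 0.170 · (0.01000)/(-0.09000) = -0.01889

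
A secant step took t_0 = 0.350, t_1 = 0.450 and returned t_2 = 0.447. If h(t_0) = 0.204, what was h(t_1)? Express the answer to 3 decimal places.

-0.006

The secant line through (0.350, 0.204) and (0.450, h(t_1)) crosses zero at t_2 = 0.447.
So (0.350, 0.204), (0.450, h(t_1)), (0.447, 0) are collinear:
h(t_1) = 0.204 · (0.450 − 0.447) / (0.350 − 0.447) = 0.204 · (0.00300)/(-0.09700) = -0.00631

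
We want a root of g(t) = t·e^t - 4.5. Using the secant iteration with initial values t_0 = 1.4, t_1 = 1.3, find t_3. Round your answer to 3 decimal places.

g(1.4) = 1.17728, g(1.3) = 0.27009
t_2 = 1.30000 − 0.27009·(1.30000 − 1.40000) / (0.27009 − 1.17728) = 1.30000 − (-0.02701)/(-0.90719) = 1.27023
g(1.27023) = 0.02413
t_3 = 1.27023 − 0.02413·(1.27023 − 1.30000) / (0.02413 − 0.27009) = 1.27023 − (-0.00072)/(-0.24596) = 1.26731

1.267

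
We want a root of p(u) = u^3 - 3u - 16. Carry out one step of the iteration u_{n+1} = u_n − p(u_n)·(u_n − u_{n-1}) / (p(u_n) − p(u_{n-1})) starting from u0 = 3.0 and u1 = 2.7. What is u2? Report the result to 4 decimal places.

2.9065

p(3.0) = 2.000000, p(2.7) = -4.417000
u2 = 2.700000 − (-4.417000)·(2.700000 − 3.000000) / (-4.417000 − 2.000000) = 2.700000 − (1.325100)/(-6.417000) = 2.906498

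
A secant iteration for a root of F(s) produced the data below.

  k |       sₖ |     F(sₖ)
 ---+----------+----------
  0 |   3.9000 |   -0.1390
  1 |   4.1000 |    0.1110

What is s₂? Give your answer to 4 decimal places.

s₂ = 4.1000 − 0.1110·(4.1000 − 3.9000) / (0.1110 − (-0.1390))
   = 4.1000 − (0.022200)/(0.250000) = 4.011200

4.0112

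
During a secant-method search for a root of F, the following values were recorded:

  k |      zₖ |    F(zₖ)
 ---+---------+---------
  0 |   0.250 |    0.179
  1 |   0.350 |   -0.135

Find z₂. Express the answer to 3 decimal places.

0.307

z₂ = 0.350 − (-0.135)·(0.350 − 0.250) / (-0.135 − 0.179)
   = 0.350 − (-0.01350)/(-0.31400) = 0.30701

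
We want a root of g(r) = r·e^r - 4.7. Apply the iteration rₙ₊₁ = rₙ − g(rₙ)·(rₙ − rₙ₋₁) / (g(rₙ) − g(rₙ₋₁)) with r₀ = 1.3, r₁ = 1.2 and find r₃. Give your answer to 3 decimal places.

1.292

g(1.3) = 0.07009, g(1.2) = -0.71586
r₂ = 1.20000 − (-0.71586)·(1.20000 − 1.30000) / (-0.71586 − 0.07009) = 1.20000 − (0.07159)/(-0.78595) = 1.29108
g(1.29108) = -0.00469
r₃ = 1.29108 − (-0.00469)·(1.29108 − 1.20000) / (-0.00469 − (-0.71586)) = 1.29108 − (-0.00043)/(0.71117) = 1.29168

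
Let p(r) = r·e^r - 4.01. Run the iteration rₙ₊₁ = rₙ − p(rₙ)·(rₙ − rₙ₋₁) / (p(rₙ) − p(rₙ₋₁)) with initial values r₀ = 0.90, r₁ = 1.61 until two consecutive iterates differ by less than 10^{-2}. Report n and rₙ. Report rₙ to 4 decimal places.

n = 5, rₙ = 1.2035

p(0.90) = -1.796357, p(1.61) = 4.044526
r₂ = 1.610000 − 4.044526·(0.710000)/(5.840883) = 1.118360;  |Δ| = 0.491640
p(1.118360) = -0.588008
r₃ = 1.118360 − (-0.588008)·(-0.491640)/(-4.632534) = 1.180764;  |Δ| = 0.062404
p(1.180764) = -0.164417
r₄ = 1.180764 − (-0.164417)·(0.062404)/(0.423591) = 1.204986;  |Δ| = 0.024222
p(1.204986) = 0.010691
r₅ = 1.204986 − 0.010691·(0.024222)/(0.175108) = 1.203507;  |Δ| = 0.001479
|r₅ − r₄| = 0.001479 < 10^{-2}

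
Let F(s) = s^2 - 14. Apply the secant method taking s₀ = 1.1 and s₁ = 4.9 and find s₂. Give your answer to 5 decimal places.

3.23167

F(1.1) = -12.7900000, F(4.9) = 10.0100000
s₂ = 4.9000000 − 10.0100000·(4.9000000 − 1.1000000) / (10.0100000 − (-12.7900000)) = 4.9000000 − (38.0380000)/(22.8000000) = 3.2316667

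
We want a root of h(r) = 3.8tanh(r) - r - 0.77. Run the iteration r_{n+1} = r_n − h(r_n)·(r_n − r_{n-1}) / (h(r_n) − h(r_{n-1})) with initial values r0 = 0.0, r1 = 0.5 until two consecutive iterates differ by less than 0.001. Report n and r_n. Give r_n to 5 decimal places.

h(0.0) = -0.7700000, h(0.5) = 0.4860452
r2 = 0.5000000 − 0.4860452·(0.5000000)/(1.2560452) = 0.3065176;  |Δ| = 0.1934824
h(0.3065176) = 0.0530922
r3 = 0.3065176 − 0.0530922·(-0.1934824)/(-0.4329530) = 0.2827912;  |Δ| = 0.0237264
h(0.2827912) = -0.0059427
r4 = 0.2827912 − (-0.0059427)·(-0.0237264)/(-0.0590349) = 0.2851796;  |Δ| = 0.0023884
h(0.2851796) = 0.0000505
r5 = 0.2851796 − 0.0000505·(0.0023884)/(0.0059931) = 0.2851595;  |Δ| = 0.0000201
|r5 − r4| = 0.0000201 < 0.001

n = 5, r_n = 0.28516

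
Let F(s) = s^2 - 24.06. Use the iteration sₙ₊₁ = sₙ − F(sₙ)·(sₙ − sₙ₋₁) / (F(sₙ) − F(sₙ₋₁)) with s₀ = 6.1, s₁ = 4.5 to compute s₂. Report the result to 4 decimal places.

F(6.1) = 13.150000, F(4.5) = -3.810000
s₂ = 4.500000 − (-3.810000)·(4.500000 − 6.100000) / (-3.810000 − 13.150000) = 4.500000 − (6.096000)/(-16.960000) = 4.859434

4.8594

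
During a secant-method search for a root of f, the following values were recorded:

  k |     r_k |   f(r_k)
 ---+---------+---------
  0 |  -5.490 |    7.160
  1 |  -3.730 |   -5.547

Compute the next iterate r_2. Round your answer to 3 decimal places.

-4.498

r_2 = -3.730 − (-5.547)·(-3.730 − (-5.490)) / (-5.547 − 7.160)
   = -3.730 − (-9.76272)/(-12.70700) = -4.49829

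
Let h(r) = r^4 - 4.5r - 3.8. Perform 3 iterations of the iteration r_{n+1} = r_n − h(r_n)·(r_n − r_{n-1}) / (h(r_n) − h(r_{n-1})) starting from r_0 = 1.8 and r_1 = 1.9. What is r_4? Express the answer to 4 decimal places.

h(1.8) = -1.402400, h(1.9) = 0.682100
r_2 = 1.900000 − 0.682100·(1.900000 − 1.800000) / (0.682100 − (-1.402400)) = 1.900000 − (0.068210)/(2.084500) = 1.867278
h(1.867278) = -0.045495
r_3 = 1.867278 − (-0.045495)·(1.867278 − 1.900000) / (-0.045495 − 0.682100) = 1.867278 − (0.001489)/(-0.727595) = 1.869324
h(1.869324) = -0.001329
r_4 = 1.869324 − (-0.001329)·(1.869324 − 1.867278) / (-0.001329 − (-0.045495)) = 1.869324 − (-0.000003)/(0.044166) = 1.869385

1.8694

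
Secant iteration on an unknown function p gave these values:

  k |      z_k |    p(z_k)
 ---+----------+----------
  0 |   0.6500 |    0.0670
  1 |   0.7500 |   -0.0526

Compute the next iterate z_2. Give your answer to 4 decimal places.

0.7060

z_2 = 0.7500 − (-0.0526)·(0.7500 − 0.6500) / (-0.0526 − 0.0670)
   = 0.7500 − (-0.005260)/(-0.119600) = 0.706020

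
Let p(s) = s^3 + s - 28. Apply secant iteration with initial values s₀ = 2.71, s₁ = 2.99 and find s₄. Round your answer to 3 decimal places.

p(2.71) = -5.38749, p(2.99) = 1.72090
s₂ = 2.99000 − 1.72090·(2.99000 − 2.71000) / (1.72090 − (-5.38749)) = 2.99000 − (0.48185)/(7.10839) = 2.92221
p(2.92221) = -0.12403
s₃ = 2.92221 − (-0.12403)·(2.92221 − 2.99000) / (-0.12403 − 1.72090) = 2.92221 − (0.00841)/(-1.84493) = 2.92677
p(2.92677) = -0.00255
s₄ = 2.92677 − (-0.00255)·(2.92677 − 2.92221) / (-0.00255 − (-0.12403)) = 2.92677 − (-0.00001)/(0.12149) = 2.92687

2.927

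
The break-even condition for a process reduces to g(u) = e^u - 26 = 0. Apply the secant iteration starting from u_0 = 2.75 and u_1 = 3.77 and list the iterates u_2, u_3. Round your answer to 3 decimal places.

g(2.75) = -10.35737, g(3.77) = 17.38006
u_2 = 3.77000 − 17.38006·(3.77000 − 2.75000) / (17.38006 − (-10.35737)) = 3.77000 − (17.72767)/(27.73743) = 3.13088
g(3.13088) = -3.10598
u_3 = 3.13088 − (-3.10598)·(3.13088 − 3.77000) / (-3.10598 − 17.38006) = 3.13088 − (1.98511)/(-20.48604) = 3.22778

3.131, 3.228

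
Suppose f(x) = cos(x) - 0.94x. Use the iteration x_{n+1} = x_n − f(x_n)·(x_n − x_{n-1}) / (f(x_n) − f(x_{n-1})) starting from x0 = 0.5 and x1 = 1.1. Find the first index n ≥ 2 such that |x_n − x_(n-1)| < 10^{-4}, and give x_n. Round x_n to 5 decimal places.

f(0.5) = 0.4075826, f(1.1) = -0.5804039
x2 = 1.1000000 − (-0.5804039)·(0.6000000)/(-0.9879864) = 0.7475232;  |Δ| = 0.3524768
f(0.7475232) = 0.0307031
x3 = 0.7475232 − 0.0307031·(-0.3524768)/(0.6111070) = 0.7652323;  |Δ| = 0.0177091
f(0.7652323) = 0.0019032
x4 = 0.7652323 − 0.0019032·(0.0177091)/(-0.0288000) = 0.7664025;  |Δ| = 0.0011703
f(0.7664025) = -0.0000080
x5 = 0.7664025 − (-0.0000080)·(0.0011703)/(-0.0019112) = 0.7663976;  |Δ| = 0.0000049
|x5 − x4| = 0.0000049 < 10^{-4}

n = 5, x_n = 0.76640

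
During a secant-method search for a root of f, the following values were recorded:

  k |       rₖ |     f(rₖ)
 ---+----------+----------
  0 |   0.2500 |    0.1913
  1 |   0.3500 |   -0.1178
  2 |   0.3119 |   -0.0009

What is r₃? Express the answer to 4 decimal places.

0.3116

r₃ = 0.3119 − (-0.0009)·(0.3119 − 0.3500) / (-0.0009 − (-0.1178))
   = 0.3119 − (0.000034)/(0.116900) = 0.311607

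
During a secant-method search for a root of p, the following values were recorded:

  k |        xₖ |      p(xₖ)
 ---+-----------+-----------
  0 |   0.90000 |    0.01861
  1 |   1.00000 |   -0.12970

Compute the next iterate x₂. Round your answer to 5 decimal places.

0.91255

x₂ = 1.00000 − (-0.12970)·(1.00000 − 0.90000) / (-0.12970 − 0.01861)
   = 1.00000 − (-0.0129700)/(-0.1483100) = 0.9125480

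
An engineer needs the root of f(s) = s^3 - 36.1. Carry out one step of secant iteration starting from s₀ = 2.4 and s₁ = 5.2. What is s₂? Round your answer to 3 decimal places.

2.892

f(2.4) = -22.27600, f(5.2) = 104.50800
s₂ = 5.20000 − 104.50800·(5.20000 − 2.40000) / (104.50800 − (-22.27600)) = 5.20000 − (292.62240)/(126.78400) = 2.89196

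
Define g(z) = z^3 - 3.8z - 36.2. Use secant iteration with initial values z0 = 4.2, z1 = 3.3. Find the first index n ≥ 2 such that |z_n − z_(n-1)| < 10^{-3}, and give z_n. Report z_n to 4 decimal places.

g(4.2) = 21.928000, g(3.3) = -12.803000
z2 = 3.300000 − (-12.803000)·(-0.900000)/(-34.731000) = 3.631770;  |Δ| = 0.331770
g(3.631770) = -2.098580
z3 = 3.631770 − (-2.098580)·(0.331770)/(10.704420) = 3.696813;  |Δ| = 0.065043
g(3.696813) = 0.274322
z4 = 3.696813 − 0.274322·(0.065043)/(2.372901) = 3.689293;  |Δ| = 0.007519
g(3.689293) = -0.004766
z5 = 3.689293 − (-0.004766)·(-0.007519)/(-0.279087) = 3.689422;  |Δ| = 0.000128
|z5 − z4| = 0.000128 < 10^{-3}

n = 5, z_n = 3.6894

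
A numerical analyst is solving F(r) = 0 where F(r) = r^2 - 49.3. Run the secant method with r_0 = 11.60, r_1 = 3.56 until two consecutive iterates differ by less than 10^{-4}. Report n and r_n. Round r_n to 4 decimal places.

n = 7, r_n = 7.0214

F(11.60) = 85.260000, F(3.56) = -36.626400
r_2 = 3.560000 − (-36.626400)·(-8.040000)/(-121.886400) = 5.975989;  |Δ| = 2.415989
F(5.975989) = -13.587550
r_3 = 5.975989 − (-13.587550)·(2.415989)/(23.038850) = 7.400860;  |Δ| = 1.424871
F(7.400860) = 5.472728
r_4 = 7.400860 − 5.472728·(1.424871)/(19.060278) = 6.991741;  |Δ| = 0.409119
F(6.991741) = -0.415563
r_5 = 6.991741 − (-0.415563)·(-0.409119)/(-5.888292) = 7.020614;  |Δ| = 0.028873
F(7.020614) = -0.010979
r_6 = 7.020614 − (-0.010979)·(0.028873)/(0.404584) = 7.021398;  |Δ| = 0.000784
F(7.021398) = 0.000023
r_7 = 7.021398 − 0.000023·(0.000784)/(0.011002) = 7.021396;  |Δ| = 0.000002
|r_7 − r_6| = 0.000002 < 10^{-4}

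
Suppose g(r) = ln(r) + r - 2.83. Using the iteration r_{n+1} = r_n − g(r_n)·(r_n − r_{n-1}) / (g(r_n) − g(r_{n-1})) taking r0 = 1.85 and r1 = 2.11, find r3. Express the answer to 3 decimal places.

g(1.85) = -0.36481, g(2.11) = 0.02669
r2 = 2.11000 − 0.02669·(2.11000 − 1.85000) / (0.02669 − (-0.36481)) = 2.11000 − (0.00694)/(0.39150) = 2.09228
g(2.09228) = 0.00053
r3 = 2.09228 − 0.00053·(2.09228 − 2.11000) / (0.00053 − 0.02669) = 2.09228 − (-0.00001)/(-0.02616) = 2.09192

2.092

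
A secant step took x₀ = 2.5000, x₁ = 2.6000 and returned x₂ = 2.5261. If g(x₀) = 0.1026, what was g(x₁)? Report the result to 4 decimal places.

The secant line through (2.5000, 0.1026) and (2.6000, g(x₁)) crosses zero at x₂ = 2.5261.
So (2.5000, 0.1026), (2.6000, g(x₁)), (2.5261, 0) are collinear:
g(x₁) = 0.1026 · (2.6000 − 2.5261) / (2.5000 − 2.5261) = 0.1026 · (0.073900)/(-0.026100) = -0.290503

-0.2905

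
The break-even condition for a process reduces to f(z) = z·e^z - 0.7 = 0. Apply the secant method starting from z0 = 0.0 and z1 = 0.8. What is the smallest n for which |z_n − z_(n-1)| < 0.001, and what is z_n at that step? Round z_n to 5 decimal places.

f(0.0) = -0.7000000, f(0.8) = 1.0804327
z2 = 0.8000000 − 1.0804327·(0.8000000)/(1.7804327) = 0.3145303;  |Δ| = 0.4854697
f(0.3145303) = -0.2692144
z3 = 0.3145303 − (-0.2692144)·(-0.4854697)/(-1.3496471) = 0.4113670;  |Δ| = 0.0968367
f(0.4113670) = -0.0792969
z4 = 0.4113670 − (-0.0792969)·(0.0968367)/(0.1899174) = 0.4517996;  |Δ| = 0.0404326
f(0.4517996) = 0.0098391
z5 = 0.4517996 − 0.0098391·(0.0404326)/(0.0891361) = 0.4473365;  |Δ| = 0.0044631
f(0.4473365) = -0.0003028
z6 = 0.4473365 − (-0.0003028)·(-0.0044631)/(-0.0101419) = 0.4474698;  |Δ| = 0.0001332
|z6 − z5| = 0.0001332 < 0.001

n = 6, z_n = 0.44747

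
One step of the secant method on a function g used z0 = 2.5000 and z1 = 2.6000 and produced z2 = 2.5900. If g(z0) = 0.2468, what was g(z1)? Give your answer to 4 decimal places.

The secant line through (2.5000, 0.2468) and (2.6000, g(z1)) crosses zero at z2 = 2.5900.
So (2.5000, 0.2468), (2.6000, g(z1)), (2.5900, 0) are collinear:
g(z1) = 0.2468 · (2.6000 − 2.5900) / (2.5000 − 2.5900) = 0.2468 · (0.010000)/(-0.090000) = -0.027422

-0.0274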